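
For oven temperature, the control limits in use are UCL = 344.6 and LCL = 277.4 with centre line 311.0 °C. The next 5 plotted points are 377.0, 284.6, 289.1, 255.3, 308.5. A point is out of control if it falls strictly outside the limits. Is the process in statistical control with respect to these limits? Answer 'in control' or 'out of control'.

out of control

Compare each point to [277.4, 344.6]: sample 1 = 377.0 > UCL; sample 4 = 255.3 < LCL.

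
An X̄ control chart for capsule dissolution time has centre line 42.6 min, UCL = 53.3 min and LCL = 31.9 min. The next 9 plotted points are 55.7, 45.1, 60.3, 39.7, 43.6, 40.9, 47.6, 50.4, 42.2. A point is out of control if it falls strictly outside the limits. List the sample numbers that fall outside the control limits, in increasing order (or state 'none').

Compare each point to [31.9, 53.3]: sample 1 = 55.7 > UCL; sample 3 = 60.3 > UCL.

1, 3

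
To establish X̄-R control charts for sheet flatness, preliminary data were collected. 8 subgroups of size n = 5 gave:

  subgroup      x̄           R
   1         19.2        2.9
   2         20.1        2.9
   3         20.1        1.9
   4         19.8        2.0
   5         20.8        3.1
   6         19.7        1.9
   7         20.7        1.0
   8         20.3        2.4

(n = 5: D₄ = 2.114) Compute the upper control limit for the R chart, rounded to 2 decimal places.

4.78

R̄ = (2.9 + 2.9 + 1.9 + 2.0 + 3.1 + 1.9 + 1.0 + 2.4) / 8 = 18.1000 / 8 = 2.2625
UCL_R = D₄·R̄ = 2.114 × 2.2625 = 4.7829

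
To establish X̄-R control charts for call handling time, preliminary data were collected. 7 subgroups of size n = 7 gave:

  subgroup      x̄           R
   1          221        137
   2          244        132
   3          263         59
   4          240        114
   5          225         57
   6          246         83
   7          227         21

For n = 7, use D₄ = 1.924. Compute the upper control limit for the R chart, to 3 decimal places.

165.739

R̄ = (137 + 132 + 59 + 114 + 57 + 83 + 21) / 7 = 603.0000 / 7 = 86.1429
UCL_R = D₄·R̄ = 1.924 × 86.1429 = 165.7389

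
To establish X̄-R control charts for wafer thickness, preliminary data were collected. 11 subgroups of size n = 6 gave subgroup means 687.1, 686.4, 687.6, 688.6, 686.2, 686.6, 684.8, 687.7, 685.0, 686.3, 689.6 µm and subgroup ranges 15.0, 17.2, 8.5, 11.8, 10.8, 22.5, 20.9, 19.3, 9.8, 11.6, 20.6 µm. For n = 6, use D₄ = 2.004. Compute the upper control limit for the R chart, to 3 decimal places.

30.607

R̄ = (15.0 + 17.2 + 8.5 + 11.8 + 10.8 + 22.5 + 20.9 + 19.3 + 9.8 + 11.6 + 20.6) / 11 = 168.0000 / 11 = 15.2727
UCL_R = D₄·R̄ = 2.004 × 15.2727 = 30.6065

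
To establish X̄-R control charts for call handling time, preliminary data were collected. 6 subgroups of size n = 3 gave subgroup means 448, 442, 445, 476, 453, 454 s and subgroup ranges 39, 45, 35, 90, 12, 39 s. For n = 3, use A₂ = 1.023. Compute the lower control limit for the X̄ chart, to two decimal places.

408.67

X̄̄ = (448 + 442 + 445 + 476 + 453 + 454) / 6 = 2718.0000 / 6 = 453.0000
R̄ = (39 + 45 + 35 + 90 + 12 + 39) / 6 = 260.0000 / 6 = 43.3333
LCL = X̄̄ − A₂·R̄ = 453.0000 − 1.023 × 43.3333 = 408.6700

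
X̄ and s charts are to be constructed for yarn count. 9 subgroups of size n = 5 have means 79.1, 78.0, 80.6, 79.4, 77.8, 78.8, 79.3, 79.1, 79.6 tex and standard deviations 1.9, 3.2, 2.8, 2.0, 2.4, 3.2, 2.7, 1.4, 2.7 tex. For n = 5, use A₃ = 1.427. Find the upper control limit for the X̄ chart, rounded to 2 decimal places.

X̄̄ = (79.1 + 78.0 + 80.6 + 79.4 + 77.8 + 78.8 + 79.3 + 79.1 + 79.6) / 9 = 79.0778
s̄ = (1.9 + 3.2 + 2.8 + 2.0 + 2.4 + 3.2 + 2.7 + 1.4 + 2.7) / 9 = 2.4778
UCL = X̄̄ + A₃·s̄ = 79.0778 + 1.427 × 2.4778 = 82.6136

82.61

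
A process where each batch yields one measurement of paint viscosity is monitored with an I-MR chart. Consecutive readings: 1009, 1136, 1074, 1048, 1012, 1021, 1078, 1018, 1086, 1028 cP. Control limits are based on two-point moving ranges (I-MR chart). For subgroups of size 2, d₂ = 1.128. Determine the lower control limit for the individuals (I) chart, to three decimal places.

X̄ = (1009 + 1136 + 1074 + 1048 + 1012 + 1021 + 1078 + 1018 + 1086 + 1028) / 10 = 1051.0000
Moving ranges: 127, 62, 26, 36, 9, 57, 60, 68, 58; M̄R̄ = 503.0000 / 9 = 55.8889
LCL = X̄ − 3·M̄R̄/d₂ = 1051.0000 − 3 × 55.8889 / 1.128 = 902.3593

902.359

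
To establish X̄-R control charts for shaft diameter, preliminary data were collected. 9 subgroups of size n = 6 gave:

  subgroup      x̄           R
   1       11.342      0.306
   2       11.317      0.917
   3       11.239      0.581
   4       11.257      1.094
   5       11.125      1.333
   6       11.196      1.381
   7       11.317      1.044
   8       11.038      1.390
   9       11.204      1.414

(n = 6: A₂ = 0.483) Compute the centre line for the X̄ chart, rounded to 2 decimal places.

X̄̄ = (11.342 + 11.317 + 11.239 + 11.257 + 11.125 + 11.196 + 11.317 + 11.038 + 11.204) / 9 = 101.0350 / 9 = 11.2261
CL = X̄̄ = 11.2261

11.23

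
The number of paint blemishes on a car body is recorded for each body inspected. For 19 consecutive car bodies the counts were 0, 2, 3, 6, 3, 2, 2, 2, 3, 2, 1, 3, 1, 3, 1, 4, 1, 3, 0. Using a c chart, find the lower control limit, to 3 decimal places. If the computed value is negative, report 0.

0.000

c̄ = (0 + 2 + 3 + 6 + 3 + 2 + 2 + 2 + 3 + 2 + 1 + 3 + 1 + 3 + 1 + 4 + 1 + 3 + 0) / 19 = 42 / 19 = 2.2105
LCL = c̄ − 3√c̄ = 2.2105 − 3 × 1.4868 = -2.2498 → 0 (cannot be negative)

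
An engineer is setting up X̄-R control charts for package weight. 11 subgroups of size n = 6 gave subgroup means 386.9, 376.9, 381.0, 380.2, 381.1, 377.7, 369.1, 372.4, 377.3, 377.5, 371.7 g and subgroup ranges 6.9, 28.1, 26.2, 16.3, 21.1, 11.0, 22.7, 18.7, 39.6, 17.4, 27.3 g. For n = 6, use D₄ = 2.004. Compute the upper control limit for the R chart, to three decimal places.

42.867

R̄ = (6.9 + 28.1 + 26.2 + 16.3 + 21.1 + 11.0 + 22.7 + 18.7 + 39.6 + 17.4 + 27.3) / 11 = 235.3000 / 11 = 21.3909
UCL_R = D₄·R̄ = 2.004 × 21.3909 = 42.8674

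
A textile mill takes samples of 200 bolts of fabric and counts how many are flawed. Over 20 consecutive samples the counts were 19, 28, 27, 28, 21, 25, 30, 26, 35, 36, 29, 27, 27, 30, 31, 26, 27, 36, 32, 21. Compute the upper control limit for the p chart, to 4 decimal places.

p̄ = Σdᵢ / (k·n) = 561 / (20 × 200) = 0.14025
UCL = p̄ + 3·√(p̄(1−p̄)/n) = 0.14025 + 3 × √(0.14025×0.85975/200) = 0.14025 + 3 × 0.02455 = 0.21391

0.2139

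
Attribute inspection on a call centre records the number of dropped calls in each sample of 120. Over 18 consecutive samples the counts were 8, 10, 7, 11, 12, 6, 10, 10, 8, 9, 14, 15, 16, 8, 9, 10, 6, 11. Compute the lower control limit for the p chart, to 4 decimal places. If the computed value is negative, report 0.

p̄ = Σdᵢ / (k·n) = 180 / (18 × 120) = 0.08333
LCL = p̄ − 3·√(p̄(1−p̄)/n) = 0.08333 − 3 × 0.02523 = 0.00764

0.0076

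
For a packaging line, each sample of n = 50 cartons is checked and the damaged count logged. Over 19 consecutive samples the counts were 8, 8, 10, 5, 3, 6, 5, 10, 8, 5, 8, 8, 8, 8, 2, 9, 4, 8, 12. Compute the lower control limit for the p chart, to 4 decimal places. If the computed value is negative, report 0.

p̄ = Σdᵢ / (k·n) = 135 / (19 × 50) = 0.14211
LCL = p̄ − 3·√(p̄(1−p̄)/n) = 0.14211 − 3 × 0.04938 = -0.00603 → 0 (negative, so LCL = 0)

0.0000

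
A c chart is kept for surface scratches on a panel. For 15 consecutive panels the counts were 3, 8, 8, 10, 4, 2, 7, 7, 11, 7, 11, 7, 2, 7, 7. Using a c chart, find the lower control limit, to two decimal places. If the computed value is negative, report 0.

c̄ = (3 + 8 + 8 + 10 + 4 + 2 + 7 + 7 + 11 + 7 + 11 + 7 + 2 + 7 + 7) / 15 = 101 / 15 = 6.7333
LCL = c̄ − 3√c̄ = 6.7333 − 3 × 2.5949 = -1.0513 → 0 (cannot be negative)

0.00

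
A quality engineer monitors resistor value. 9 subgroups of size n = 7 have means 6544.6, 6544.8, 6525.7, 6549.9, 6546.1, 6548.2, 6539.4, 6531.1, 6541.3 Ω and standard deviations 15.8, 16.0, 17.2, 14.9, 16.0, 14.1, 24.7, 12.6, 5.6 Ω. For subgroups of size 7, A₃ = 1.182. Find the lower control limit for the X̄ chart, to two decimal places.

6523.25

X̄̄ = (6544.6 + 6544.8 + 6525.7 + 6549.9 + 6546.1 + 6548.2 + 6539.4 + 6531.1 + 6541.3) / 9 = 6541.2333
s̄ = (15.8 + 16.0 + 17.2 + 14.9 + 16.0 + 14.1 + 24.7 + 12.6 + 5.6) / 9 = 15.2111
LCL = X̄̄ − A₃·s̄ = 6541.2333 − 1.182 × 15.2111 = 6523.2538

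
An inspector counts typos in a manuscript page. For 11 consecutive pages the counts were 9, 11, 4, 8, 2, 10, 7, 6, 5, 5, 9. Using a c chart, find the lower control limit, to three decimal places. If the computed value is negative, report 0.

0.000

c̄ = (9 + 11 + 4 + 8 + 2 + 10 + 7 + 6 + 5 + 5 + 9) / 11 = 76 / 11 = 6.9091
LCL = c̄ − 3√c̄ = 6.9091 − 3 × 2.6285 = -0.9765 → 0 (cannot be negative)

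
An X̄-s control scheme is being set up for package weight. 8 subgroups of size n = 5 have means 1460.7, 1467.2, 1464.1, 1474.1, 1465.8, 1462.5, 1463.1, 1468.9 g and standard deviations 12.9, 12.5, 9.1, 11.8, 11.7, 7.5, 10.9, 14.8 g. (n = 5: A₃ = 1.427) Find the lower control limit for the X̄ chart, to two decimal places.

1449.53

X̄̄ = (1460.7 + 1467.2 + 1464.1 + 1474.1 + 1465.8 + 1462.5 + 1463.1 + 1468.9) / 8 = 1465.8000
s̄ = (12.9 + 12.5 + 9.1 + 11.8 + 11.7 + 7.5 + 10.9 + 14.8) / 8 = 11.4000
LCL = X̄̄ − A₃·s̄ = 1465.8000 − 1.427 × 11.4000 = 1449.5322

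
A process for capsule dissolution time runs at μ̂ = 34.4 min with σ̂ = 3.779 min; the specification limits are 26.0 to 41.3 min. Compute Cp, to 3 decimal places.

0.675

Cp = (USL − LSL) / (6σ̂) = (41.3 − 26.0) / (6 × 3.779) = 15.3000 / 22.6740 = 0.6748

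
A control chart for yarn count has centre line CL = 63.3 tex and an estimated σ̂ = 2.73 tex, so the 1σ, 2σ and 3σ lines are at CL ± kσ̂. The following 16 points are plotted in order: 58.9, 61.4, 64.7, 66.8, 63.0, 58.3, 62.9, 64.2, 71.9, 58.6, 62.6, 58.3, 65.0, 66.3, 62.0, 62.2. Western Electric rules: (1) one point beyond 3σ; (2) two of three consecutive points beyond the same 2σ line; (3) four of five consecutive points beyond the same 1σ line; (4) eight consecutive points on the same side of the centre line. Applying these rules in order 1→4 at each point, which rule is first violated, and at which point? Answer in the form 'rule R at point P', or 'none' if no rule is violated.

rule 1 at point 9

Zone of each point (C = within 1σ̂, B = 1σ̂–2σ̂, A = 2σ̂–3σ̂, * = beyond 3σ̂; sign = side of CL): 1:-B, 2:-C, 3:+C, 4:+B, 5:-C, 6:-B, 7:-C, 8:+C, 9:+*, 10:-B, 11:-C, 12:-B, 13:+C, 14:+B, 15:-C, 16:-C
Rule 1 (one point beyond the 3σ limits) is satisfied at point 9.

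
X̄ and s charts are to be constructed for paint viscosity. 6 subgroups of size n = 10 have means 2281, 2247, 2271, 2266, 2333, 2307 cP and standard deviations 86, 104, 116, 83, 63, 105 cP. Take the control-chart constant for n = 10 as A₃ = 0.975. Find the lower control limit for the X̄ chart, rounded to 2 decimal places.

2193.65

X̄̄ = (2281 + 2247 + 2271 + 2266 + 2333 + 2307) / 6 = 2284.1667
s̄ = (86 + 104 + 116 + 83 + 63 + 105) / 6 = 92.8333
LCL = X̄̄ − A₃·s̄ = 2284.1667 − 0.975 × 92.8333 = 2193.6542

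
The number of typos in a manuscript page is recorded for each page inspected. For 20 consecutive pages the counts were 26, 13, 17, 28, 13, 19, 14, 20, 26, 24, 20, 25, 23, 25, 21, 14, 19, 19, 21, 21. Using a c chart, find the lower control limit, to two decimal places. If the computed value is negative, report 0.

c̄ = (26 + 13 + 17 + 28 + 13 + 19 + 14 + 20 + 26 + 24 + 20 + 25 + 23 + 25 + 21 + 14 + 19 + 19 + 21 + 21) / 20 = 408 / 20 = 20.4000
LCL = c̄ − 3√c̄ = 20.4000 − 3 × 4.5166 = 6.8501

6.85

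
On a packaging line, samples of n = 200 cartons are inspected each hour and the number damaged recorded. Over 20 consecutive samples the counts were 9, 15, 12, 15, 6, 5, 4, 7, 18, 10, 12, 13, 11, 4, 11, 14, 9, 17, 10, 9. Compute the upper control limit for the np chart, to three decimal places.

20.034

p̄ = Σdᵢ / (k·n) = 211 / (20 × 200) = 0.05275
UCL = np̄ + 3·√(np̄(1−p̄)) = 10.5500 + 3 × √(10.5500×0.94725) = 10.5500 + 3 × 3.1612 = 20.0337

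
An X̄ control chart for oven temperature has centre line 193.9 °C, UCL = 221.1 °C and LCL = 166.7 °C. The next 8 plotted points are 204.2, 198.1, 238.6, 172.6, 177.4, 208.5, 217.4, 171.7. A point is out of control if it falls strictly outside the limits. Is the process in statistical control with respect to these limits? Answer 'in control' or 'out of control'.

out of control

Compare each point to [166.7, 221.1]: sample 3 = 238.6 > UCL.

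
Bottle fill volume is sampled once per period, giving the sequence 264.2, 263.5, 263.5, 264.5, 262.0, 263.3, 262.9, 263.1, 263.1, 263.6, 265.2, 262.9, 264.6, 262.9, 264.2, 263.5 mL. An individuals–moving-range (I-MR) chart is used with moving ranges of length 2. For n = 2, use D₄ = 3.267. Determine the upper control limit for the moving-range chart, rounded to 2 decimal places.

3.46

Moving ranges: 0.7, 0.0, 1.0, 2.5, 1.3, 0.4, 0.2, 0.0, 0.5, 1.6, 2.3, 1.7, 1.7, 1.3, 0.7; M̄R̄ = 15.9000 / 15 = 1.0600
UCL_MR = D₄·M̄R̄ = 3.267 × 1.0600 = 3.4630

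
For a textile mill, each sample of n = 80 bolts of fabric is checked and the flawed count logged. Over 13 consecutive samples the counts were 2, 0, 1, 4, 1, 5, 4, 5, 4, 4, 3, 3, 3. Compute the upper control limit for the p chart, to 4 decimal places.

0.1012

p̄ = Σdᵢ / (k·n) = 39 / (13 × 80) = 0.03750
UCL = p̄ + 3·√(p̄(1−p̄)/n) = 0.03750 + 3 × √(0.03750×0.96250/80) = 0.03750 + 3 × 0.02124 = 0.10122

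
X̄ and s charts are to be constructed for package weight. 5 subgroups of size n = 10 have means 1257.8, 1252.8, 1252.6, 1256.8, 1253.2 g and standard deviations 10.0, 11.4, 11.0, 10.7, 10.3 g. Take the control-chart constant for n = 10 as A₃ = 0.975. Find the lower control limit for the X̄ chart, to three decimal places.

X̄̄ = (1257.8 + 1252.8 + 1252.6 + 1256.8 + 1253.2) / 5 = 1254.6400
s̄ = (10.0 + 11.4 + 11.0 + 10.7 + 10.3) / 5 = 10.6800
LCL = X̄̄ − A₃·s̄ = 1254.6400 − 0.975 × 10.6800 = 1244.2270

1244.227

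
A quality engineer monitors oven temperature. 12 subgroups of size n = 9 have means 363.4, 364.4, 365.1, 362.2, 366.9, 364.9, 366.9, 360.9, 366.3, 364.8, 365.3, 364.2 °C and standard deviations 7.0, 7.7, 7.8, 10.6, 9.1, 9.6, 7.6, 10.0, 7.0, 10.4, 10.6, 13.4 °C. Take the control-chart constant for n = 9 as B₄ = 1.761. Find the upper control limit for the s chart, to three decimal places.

s̄ = (7.0 + 7.7 + 7.8 + 10.6 + 9.1 + 9.6 + 7.6 + 10.0 + 7.0 + 10.4 + 10.6 + 13.4) / 12 = 9.2333
UCL_s = B₄·s̄ = 1.761 × 9.2333 = 16.2599

16.260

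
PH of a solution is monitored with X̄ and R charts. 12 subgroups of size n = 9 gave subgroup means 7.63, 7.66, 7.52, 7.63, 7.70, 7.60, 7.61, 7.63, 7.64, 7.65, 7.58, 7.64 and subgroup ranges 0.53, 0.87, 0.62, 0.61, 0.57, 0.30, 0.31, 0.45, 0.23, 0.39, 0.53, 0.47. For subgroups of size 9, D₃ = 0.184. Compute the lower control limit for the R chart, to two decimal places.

0.09

R̄ = (0.53 + 0.87 + 0.62 + 0.61 + 0.57 + 0.30 + 0.31 + 0.45 + 0.23 + 0.39 + 0.53 + 0.47) / 12 = 5.8800 / 12 = 0.4900
LCL_R = D₃·R̄ = 0.184 × 0.4900 = 0.0902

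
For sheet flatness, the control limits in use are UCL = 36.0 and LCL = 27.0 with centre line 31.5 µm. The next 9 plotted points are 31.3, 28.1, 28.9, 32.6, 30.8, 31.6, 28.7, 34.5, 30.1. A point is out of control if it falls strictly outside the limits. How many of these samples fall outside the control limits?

0

All 9 points lie within [27.0, 36.0].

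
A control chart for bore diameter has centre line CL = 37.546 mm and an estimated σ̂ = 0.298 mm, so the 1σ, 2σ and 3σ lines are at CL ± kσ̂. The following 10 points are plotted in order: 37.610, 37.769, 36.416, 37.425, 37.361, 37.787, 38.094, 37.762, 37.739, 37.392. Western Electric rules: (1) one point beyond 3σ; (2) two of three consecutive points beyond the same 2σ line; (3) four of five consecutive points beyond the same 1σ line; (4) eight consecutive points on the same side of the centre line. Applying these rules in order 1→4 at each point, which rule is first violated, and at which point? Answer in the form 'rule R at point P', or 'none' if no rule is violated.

Zone of each point (C = within 1σ̂, B = 1σ̂–2σ̂, A = 2σ̂–3σ̂, * = beyond 3σ̂; sign = side of CL): 1:+C, 2:+C, 3:-*, 4:-C, 5:-C, 6:+C, 7:+B, 8:+C, 9:+C, 10:-C
Rule 1 (one point beyond the 3σ limits) is satisfied at point 3.

rule 1 at point 3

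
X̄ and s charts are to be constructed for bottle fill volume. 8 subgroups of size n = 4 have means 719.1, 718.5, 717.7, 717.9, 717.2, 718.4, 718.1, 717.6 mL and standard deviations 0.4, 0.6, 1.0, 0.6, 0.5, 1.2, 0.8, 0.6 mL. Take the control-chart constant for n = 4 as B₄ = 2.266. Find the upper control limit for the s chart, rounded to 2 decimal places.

s̄ = (0.4 + 0.6 + 1.0 + 0.6 + 0.5 + 1.2 + 0.8 + 0.6) / 8 = 0.7125
UCL_s = B₄·s̄ = 2.266 × 0.7125 = 1.6145

1.61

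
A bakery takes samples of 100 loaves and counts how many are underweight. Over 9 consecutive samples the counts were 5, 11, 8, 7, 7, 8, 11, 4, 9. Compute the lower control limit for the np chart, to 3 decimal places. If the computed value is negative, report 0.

0.000

p̄ = Σdᵢ / (k·n) = 70 / (9 × 100) = 0.07778
LCL = np̄ − 3·√(np̄(1−p̄)) = 7.7778 − 3 × 2.6782 = -0.2569 → 0 (negative, so LCL = 0)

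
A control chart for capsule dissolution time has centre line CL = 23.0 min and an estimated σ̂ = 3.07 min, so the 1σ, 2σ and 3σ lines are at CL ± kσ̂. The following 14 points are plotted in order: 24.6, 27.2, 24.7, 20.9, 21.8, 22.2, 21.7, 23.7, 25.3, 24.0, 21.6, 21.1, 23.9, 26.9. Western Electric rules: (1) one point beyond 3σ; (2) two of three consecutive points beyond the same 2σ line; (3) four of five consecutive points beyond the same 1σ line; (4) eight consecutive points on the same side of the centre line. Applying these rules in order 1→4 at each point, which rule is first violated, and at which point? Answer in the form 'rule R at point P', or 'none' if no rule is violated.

Zone of each point (C = within 1σ̂, B = 1σ̂–2σ̂, A = 2σ̂–3σ̂, * = beyond 3σ̂; sign = side of CL): 1:+C, 2:+B, 3:+C, 4:-C, 5:-C, 6:-C, 7:-C, 8:+C, 9:+C, 10:+C, 11:-C, 12:-C, 13:+C, 14:+B
No rule fires across all 14 points.

none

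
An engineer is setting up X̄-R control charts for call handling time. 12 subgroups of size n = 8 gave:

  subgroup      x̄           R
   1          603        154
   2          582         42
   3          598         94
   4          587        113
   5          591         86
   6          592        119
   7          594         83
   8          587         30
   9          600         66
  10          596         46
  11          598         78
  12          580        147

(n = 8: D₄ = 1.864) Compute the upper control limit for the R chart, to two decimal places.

164.34

R̄ = (154 + 42 + 94 + 113 + 86 + 119 + 83 + 30 + 66 + 46 + 78 + 147) / 12 = 1058.0000 / 12 = 88.1667
UCL_R = D₄·R̄ = 1.864 × 88.1667 = 164.3427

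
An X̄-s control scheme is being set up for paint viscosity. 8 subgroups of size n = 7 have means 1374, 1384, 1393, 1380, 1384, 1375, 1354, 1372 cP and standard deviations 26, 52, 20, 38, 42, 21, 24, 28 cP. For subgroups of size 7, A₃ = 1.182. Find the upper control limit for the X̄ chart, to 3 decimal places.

X̄̄ = (1374 + 1384 + 1393 + 1380 + 1384 + 1375 + 1354 + 1372) / 8 = 1377.0000
s̄ = (26 + 52 + 20 + 38 + 42 + 21 + 24 + 28) / 8 = 31.3750
UCL = X̄̄ + A₃·s̄ = 1377.0000 + 1.182 × 31.3750 = 1414.0853

1414.085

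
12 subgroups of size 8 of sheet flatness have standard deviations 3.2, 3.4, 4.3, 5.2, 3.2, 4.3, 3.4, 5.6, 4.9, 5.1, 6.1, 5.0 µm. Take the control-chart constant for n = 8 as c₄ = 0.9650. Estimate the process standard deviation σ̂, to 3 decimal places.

4.637

s̄ = (3.2 + 3.4 + 4.3 + 5.2 + 3.2 + 4.3 + 3.4 + 5.6 + 4.9 + 5.1 + 6.1 + 5.0) / 12 = 4.4750
σ̂ = s̄ / c₄ = 4.4750 / 0.9650 = 4.6373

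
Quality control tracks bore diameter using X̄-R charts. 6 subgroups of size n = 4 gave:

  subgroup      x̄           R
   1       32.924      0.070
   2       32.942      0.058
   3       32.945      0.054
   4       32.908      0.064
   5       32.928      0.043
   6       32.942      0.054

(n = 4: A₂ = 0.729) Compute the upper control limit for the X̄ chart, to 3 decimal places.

X̄̄ = (32.924 + 32.942 + 32.945 + 32.908 + 32.928 + 32.942) / 6 = 197.5890 / 6 = 32.9315
R̄ = (0.070 + 0.058 + 0.054 + 0.064 + 0.043 + 0.054) / 6 = 0.3430 / 6 = 0.0572
UCL = X̄̄ + A₂·R̄ = 32.9315 + 0.729 × 0.0572 = 32.9732

32.973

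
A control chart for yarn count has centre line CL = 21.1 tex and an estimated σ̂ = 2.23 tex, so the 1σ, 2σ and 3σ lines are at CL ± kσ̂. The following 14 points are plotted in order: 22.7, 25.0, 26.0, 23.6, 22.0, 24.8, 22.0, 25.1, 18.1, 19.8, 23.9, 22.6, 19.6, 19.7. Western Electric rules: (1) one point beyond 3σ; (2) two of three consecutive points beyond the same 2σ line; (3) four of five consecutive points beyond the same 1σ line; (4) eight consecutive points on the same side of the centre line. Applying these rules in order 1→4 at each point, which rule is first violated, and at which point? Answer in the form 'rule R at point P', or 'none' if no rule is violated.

Zone of each point (C = within 1σ̂, B = 1σ̂–2σ̂, A = 2σ̂–3σ̂, * = beyond 3σ̂; sign = side of CL): 1:+C, 2:+B, 3:+A, 4:+B, 5:+C, 6:+B, 7:+C, 8:+B, 9:-B, 10:-C, 11:+B, 12:+C, 13:-C, 14:-C
Rule 3 (four of five consecutive points beyond the same 1σ limit) is satisfied at point 6.

rule 3 at point 6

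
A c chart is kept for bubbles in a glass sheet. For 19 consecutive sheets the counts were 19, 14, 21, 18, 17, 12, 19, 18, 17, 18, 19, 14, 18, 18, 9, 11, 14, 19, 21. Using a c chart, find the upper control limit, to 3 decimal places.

c̄ = (19 + 14 + 21 + 18 + 17 + 12 + 19 + 18 + 17 + 18 + 19 + 14 + 18 + 18 + 9 + 11 + 14 + 19 + 21) / 19 = 316 / 19 = 16.6316
UCL = c̄ + 3√c̄ = 16.6316 + 3 × √16.6316 = 16.6316 + 3 × 4.0782 = 28.8661

28.866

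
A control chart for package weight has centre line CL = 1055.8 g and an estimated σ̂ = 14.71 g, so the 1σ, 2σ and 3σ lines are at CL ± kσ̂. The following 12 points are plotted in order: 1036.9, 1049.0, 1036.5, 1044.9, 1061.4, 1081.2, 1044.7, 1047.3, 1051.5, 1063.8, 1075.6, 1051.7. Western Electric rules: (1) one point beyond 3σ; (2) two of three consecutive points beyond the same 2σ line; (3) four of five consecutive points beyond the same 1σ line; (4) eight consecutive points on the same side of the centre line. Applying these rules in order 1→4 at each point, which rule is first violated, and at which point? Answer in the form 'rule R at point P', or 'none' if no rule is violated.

Zone of each point (C = within 1σ̂, B = 1σ̂–2σ̂, A = 2σ̂–3σ̂, * = beyond 3σ̂; sign = side of CL): 1:-B, 2:-C, 3:-B, 4:-C, 5:+C, 6:+B, 7:-C, 8:-C, 9:-C, 10:+C, 11:+B, 12:-C
No rule fires across all 12 points.

none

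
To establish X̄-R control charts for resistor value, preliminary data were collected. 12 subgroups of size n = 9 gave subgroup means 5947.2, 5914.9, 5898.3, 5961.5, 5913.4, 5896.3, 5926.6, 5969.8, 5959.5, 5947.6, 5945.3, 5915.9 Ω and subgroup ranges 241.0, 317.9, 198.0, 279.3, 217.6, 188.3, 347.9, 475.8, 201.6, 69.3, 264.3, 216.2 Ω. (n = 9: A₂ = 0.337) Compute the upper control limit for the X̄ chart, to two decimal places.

X̄̄ = (5947.2 + 5914.9 + 5898.3 + 5961.5 + 5913.4 + 5896.3 + 5926.6 + 5969.8 + 5959.5 + 5947.6 + 5945.3 + 5915.9) / 12 = 71196.3000 / 12 = 5933.0250
R̄ = (241.0 + 317.9 + 198.0 + 279.3 + 217.6 + 188.3 + 347.9 + 475.8 + 201.6 + 69.3 + 264.3 + 216.2) / 12 = 3017.2000 / 12 = 251.4333
UCL = X̄̄ + A₂·R̄ = 5933.0250 + 0.337 × 251.4333 = 6017.7580

6017.76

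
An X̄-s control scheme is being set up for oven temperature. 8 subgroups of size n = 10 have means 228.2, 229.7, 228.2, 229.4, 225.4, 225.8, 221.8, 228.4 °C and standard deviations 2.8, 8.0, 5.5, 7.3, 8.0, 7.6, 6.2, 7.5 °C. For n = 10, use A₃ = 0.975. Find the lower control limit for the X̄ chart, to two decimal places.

220.67

X̄̄ = (228.2 + 229.7 + 228.2 + 229.4 + 225.4 + 225.8 + 221.8 + 228.4) / 8 = 227.1125
s̄ = (2.8 + 8.0 + 5.5 + 7.3 + 8.0 + 7.6 + 6.2 + 7.5) / 8 = 6.6125
LCL = X̄̄ − A₃·s̄ = 227.1125 − 0.975 × 6.6125 = 220.6653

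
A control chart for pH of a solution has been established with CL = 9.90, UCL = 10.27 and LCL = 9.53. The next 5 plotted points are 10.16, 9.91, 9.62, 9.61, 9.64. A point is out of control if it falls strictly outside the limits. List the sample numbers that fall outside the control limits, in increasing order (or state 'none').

none

All 5 points lie within [9.53, 10.27].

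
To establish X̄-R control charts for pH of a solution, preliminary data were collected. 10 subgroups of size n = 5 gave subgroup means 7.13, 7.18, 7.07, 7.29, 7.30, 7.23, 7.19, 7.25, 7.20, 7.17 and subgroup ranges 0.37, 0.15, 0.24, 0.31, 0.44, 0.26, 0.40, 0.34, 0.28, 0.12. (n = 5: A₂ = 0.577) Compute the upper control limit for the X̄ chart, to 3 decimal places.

7.369

X̄̄ = (7.13 + 7.18 + 7.07 + 7.29 + 7.30 + 7.23 + 7.19 + 7.25 + 7.20 + 7.17) / 10 = 72.0100 / 10 = 7.2010
R̄ = (0.37 + 0.15 + 0.24 + 0.31 + 0.44 + 0.26 + 0.40 + 0.34 + 0.28 + 0.12) / 10 = 2.9100 / 10 = 0.2910
UCL = X̄̄ + A₂·R̄ = 7.2010 + 0.577 × 0.2910 = 7.3689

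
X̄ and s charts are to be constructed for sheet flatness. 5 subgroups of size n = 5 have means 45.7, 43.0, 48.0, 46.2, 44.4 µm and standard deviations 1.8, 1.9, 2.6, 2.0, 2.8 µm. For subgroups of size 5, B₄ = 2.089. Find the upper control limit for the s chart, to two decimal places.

s̄ = (1.8 + 1.9 + 2.6 + 2.0 + 2.8) / 5 = 2.2200
UCL_s = B₄·s̄ = 2.089 × 2.2200 = 4.6376

4.64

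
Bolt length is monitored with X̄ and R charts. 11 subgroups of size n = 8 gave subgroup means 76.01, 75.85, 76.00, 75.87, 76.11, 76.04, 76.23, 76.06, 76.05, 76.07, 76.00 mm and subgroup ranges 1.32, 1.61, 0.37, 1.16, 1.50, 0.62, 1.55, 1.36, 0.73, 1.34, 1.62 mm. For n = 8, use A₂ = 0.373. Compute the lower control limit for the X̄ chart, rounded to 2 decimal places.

75.58

X̄̄ = (76.01 + 75.85 + 76.00 + 75.87 + 76.11 + 76.04 + 76.23 + 76.06 + 76.05 + 76.07 + 76.00) / 11 = 836.2900 / 11 = 76.0264
R̄ = (1.32 + 1.61 + 0.37 + 1.16 + 1.50 + 0.62 + 1.55 + 1.36 + 0.73 + 1.34 + 1.62) / 11 = 13.1800 / 11 = 1.1982
LCL = X̄̄ − A₂·R̄ = 76.0264 − 0.373 × 1.1982 = 75.5794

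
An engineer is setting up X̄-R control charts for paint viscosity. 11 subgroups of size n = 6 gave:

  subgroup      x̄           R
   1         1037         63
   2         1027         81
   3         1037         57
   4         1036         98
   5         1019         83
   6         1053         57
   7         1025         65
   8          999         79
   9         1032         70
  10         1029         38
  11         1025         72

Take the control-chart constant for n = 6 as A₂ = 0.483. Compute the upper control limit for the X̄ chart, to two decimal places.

X̄̄ = (1037 + 1027 + 1037 + 1036 + 1019 + 1053 + 1025 + 999 + 1032 + 1029 + 1025) / 11 = 11319.0000 / 11 = 1029.0000
R̄ = (63 + 81 + 57 + 98 + 83 + 57 + 65 + 79 + 70 + 38 + 72) / 11 = 763.0000 / 11 = 69.3636
UCL = X̄̄ + A₂·R̄ = 1029.0000 + 0.483 × 69.3636 = 1062.5026

1062.50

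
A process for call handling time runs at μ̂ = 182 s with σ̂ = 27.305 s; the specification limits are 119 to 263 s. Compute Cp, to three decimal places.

Cp = (USL − LSL) / (6σ̂) = (263 − 119) / (6 × 27.305) = 144.0000 / 163.8300 = 0.8790

0.879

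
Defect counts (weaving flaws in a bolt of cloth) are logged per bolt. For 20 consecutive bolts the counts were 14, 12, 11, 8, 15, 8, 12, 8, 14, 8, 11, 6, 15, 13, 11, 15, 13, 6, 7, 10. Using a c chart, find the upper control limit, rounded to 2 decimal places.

20.73

c̄ = (14 + 12 + 11 + 8 + 15 + 8 + 12 + 8 + 14 + 8 + 11 + 6 + 15 + 13 + 11 + 15 + 13 + 6 + 7 + 10) / 20 = 217 / 20 = 10.8500
UCL = c̄ + 3√c̄ = 10.8500 + 3 × √10.8500 = 10.8500 + 3 × 3.2939 = 20.7318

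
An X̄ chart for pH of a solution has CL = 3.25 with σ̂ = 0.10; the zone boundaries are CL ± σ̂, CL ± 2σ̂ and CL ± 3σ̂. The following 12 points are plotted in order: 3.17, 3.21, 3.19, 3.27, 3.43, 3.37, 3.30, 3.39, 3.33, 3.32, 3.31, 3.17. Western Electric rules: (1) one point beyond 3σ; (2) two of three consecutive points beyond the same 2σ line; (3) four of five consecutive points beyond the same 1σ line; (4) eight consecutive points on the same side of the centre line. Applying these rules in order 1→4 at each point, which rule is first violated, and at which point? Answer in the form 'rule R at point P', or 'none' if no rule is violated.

Zone of each point (C = within 1σ̂, B = 1σ̂–2σ̂, A = 2σ̂–3σ̂, * = beyond 3σ̂; sign = side of CL): 1:-C, 2:-C, 3:-C, 4:+C, 5:+B, 6:+B, 7:+C, 8:+B, 9:+C, 10:+C, 11:+C, 12:-C
Rule 4 (eight consecutive points on the same side of the centre line) is satisfied at point 11.

rule 4 at point 11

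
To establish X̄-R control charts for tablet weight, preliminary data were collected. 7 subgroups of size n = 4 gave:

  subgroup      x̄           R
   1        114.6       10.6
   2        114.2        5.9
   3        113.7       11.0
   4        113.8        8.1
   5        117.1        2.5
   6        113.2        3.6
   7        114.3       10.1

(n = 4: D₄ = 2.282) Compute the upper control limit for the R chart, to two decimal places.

16.89

R̄ = (10.6 + 5.9 + 11.0 + 8.1 + 2.5 + 3.6 + 10.1) / 7 = 51.8000 / 7 = 7.4000
UCL_R = D₄·R̄ = 2.282 × 7.4000 = 16.8868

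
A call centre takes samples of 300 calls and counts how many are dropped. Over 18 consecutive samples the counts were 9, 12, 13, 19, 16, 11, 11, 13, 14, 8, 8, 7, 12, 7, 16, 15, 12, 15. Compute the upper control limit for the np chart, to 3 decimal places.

22.339

p̄ = Σdᵢ / (k·n) = 218 / (18 × 300) = 0.04037
UCL = np̄ + 3·√(np̄(1−p̄)) = 12.1111 + 3 × √(12.1111×0.95963) = 12.1111 + 3 × 3.4091 = 22.3385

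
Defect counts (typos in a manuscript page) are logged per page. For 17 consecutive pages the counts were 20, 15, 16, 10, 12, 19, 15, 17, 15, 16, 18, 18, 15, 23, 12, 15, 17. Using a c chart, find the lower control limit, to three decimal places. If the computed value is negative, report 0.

4.037

c̄ = (20 + 15 + 16 + 10 + 12 + 19 + 15 + 17 + 15 + 16 + 18 + 18 + 15 + 23 + 12 + 15 + 17) / 17 = 273 / 17 = 16.0588
LCL = c̄ − 3√c̄ = 16.0588 − 3 × 4.0073 = 4.0368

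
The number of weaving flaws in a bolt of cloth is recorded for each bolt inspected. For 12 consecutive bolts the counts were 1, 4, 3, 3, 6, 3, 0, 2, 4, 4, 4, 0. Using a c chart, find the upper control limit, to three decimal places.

7.883

c̄ = (1 + 4 + 3 + 3 + 6 + 3 + 0 + 2 + 4 + 4 + 4 + 0) / 12 = 34 / 12 = 2.8333
UCL = c̄ + 3√c̄ = 2.8333 + 3 × √2.8333 = 2.8333 + 3 × 1.6833 = 7.8831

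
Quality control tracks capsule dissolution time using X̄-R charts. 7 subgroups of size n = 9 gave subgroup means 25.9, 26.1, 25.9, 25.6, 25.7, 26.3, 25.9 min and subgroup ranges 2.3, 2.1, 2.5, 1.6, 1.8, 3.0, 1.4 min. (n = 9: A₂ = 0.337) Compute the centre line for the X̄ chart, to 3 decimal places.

X̄̄ = (25.9 + 26.1 + 25.9 + 25.6 + 25.7 + 26.3 + 25.9) / 7 = 181.4000 / 7 = 25.9143
CL = X̄̄ = 25.9143

25.914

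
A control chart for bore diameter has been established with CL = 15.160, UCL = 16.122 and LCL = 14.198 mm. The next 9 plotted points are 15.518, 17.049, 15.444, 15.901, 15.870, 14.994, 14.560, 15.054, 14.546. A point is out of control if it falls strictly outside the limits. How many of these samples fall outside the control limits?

Compare each point to [14.198, 16.122]: sample 2 = 17.049 > UCL.

1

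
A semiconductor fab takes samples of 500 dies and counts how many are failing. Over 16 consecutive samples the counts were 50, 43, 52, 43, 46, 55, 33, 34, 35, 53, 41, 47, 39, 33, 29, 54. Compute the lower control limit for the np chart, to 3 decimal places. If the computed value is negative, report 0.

p̄ = Σdᵢ / (k·n) = 687 / (16 × 500) = 0.08588
LCL = np̄ − 3·√(np̄(1−p̄)) = 42.9375 − 3 × 6.2650 = 24.1425

24.142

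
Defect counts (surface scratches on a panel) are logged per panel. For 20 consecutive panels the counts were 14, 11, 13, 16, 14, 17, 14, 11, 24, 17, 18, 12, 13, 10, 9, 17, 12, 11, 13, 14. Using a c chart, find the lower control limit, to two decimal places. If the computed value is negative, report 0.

c̄ = (14 + 11 + 13 + 16 + 14 + 17 + 14 + 11 + 24 + 17 + 18 + 12 + 13 + 10 + 9 + 17 + 12 + 11 + 13 + 14) / 20 = 280 / 20 = 14.0000
LCL = c̄ − 3√c̄ = 14.0000 − 3 × 3.7417 = 2.7750

2.78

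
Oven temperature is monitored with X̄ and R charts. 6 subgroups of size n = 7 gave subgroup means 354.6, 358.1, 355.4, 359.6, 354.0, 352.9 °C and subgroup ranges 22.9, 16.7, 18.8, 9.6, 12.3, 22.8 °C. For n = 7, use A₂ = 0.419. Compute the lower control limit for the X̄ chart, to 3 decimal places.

X̄̄ = (354.6 + 358.1 + 355.4 + 359.6 + 354.0 + 352.9) / 6 = 2134.6000 / 6 = 355.7667
R̄ = (22.9 + 16.7 + 18.8 + 9.6 + 12.3 + 22.8) / 6 = 103.1000 / 6 = 17.1833
LCL = X̄̄ − A₂·R̄ = 355.7667 − 0.419 × 17.1833 = 348.5668

348.567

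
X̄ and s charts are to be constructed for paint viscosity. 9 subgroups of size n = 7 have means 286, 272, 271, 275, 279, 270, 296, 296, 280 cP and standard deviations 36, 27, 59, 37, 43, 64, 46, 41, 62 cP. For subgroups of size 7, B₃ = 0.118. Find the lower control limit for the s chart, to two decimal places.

5.44

s̄ = (36 + 27 + 59 + 37 + 43 + 64 + 46 + 41 + 62) / 9 = 46.1111
LCL_s = B₃·s̄ = 0.118 × 46.1111 = 5.4411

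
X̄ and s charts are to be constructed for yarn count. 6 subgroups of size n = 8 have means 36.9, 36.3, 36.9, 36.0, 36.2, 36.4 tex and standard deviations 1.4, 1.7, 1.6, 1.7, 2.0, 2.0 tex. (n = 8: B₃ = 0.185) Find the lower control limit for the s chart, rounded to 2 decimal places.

0.32

s̄ = (1.4 + 1.7 + 1.6 + 1.7 + 2.0 + 2.0) / 6 = 1.7333
LCL_s = B₃·s̄ = 0.185 × 1.7333 = 0.3207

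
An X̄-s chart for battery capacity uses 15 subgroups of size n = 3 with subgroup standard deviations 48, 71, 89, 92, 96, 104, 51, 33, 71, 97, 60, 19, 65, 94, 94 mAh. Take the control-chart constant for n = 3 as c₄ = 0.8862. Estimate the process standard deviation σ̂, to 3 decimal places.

s̄ = (48 + 71 + 89 + 92 + 96 + 104 + 51 + 33 + 71 + 97 + 60 + 19 + 65 + 94 + 94) / 15 = 72.2667
σ̂ = s̄ / c₄ = 72.2667 / 0.8862 = 81.5467

81.547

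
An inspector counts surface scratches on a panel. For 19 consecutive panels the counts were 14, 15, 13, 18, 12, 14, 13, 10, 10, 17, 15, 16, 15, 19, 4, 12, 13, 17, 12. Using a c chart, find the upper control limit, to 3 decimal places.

24.708

c̄ = (14 + 15 + 13 + 18 + 12 + 14 + 13 + 10 + 10 + 17 + 15 + 16 + 15 + 19 + 4 + 12 + 13 + 17 + 12) / 19 = 259 / 19 = 13.6316
UCL = c̄ + 3√c̄ = 13.6316 + 3 × √13.6316 = 13.6316 + 3 × 3.6921 = 24.7079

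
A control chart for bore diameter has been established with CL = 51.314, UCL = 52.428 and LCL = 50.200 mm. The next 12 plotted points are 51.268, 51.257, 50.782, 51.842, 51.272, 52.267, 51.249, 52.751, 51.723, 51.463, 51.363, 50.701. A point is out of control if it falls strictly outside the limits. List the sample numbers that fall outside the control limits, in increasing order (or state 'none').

Compare each point to [50.200, 52.428]: sample 8 = 52.751 > UCL.

8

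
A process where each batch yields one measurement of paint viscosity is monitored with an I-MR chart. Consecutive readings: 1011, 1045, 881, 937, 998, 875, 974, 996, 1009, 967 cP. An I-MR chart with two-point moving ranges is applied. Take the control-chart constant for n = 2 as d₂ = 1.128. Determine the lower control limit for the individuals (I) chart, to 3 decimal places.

X̄ = (1011 + 1045 + 881 + 937 + 998 + 875 + 974 + 996 + 1009 + 967) / 10 = 969.3000
Moving ranges: 34, 164, 56, 61, 123, 99, 22, 13, 42; M̄R̄ = 614.0000 / 9 = 68.2222
LCL = X̄ − 3·M̄R̄/d₂ = 969.3000 − 3 × 68.2222 / 1.128 = 787.8579

787.858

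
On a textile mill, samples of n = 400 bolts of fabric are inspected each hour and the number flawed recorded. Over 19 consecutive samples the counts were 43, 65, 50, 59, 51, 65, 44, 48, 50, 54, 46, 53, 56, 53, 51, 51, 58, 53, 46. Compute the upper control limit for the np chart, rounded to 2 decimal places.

p̄ = Σdᵢ / (k·n) = 996 / (19 × 400) = 0.13105
UCL = np̄ + 3·√(np̄(1−p̄)) = 52.4211 + 3 × √(52.4211×0.86895) = 52.4211 + 3 × 6.7492 = 72.6685

72.67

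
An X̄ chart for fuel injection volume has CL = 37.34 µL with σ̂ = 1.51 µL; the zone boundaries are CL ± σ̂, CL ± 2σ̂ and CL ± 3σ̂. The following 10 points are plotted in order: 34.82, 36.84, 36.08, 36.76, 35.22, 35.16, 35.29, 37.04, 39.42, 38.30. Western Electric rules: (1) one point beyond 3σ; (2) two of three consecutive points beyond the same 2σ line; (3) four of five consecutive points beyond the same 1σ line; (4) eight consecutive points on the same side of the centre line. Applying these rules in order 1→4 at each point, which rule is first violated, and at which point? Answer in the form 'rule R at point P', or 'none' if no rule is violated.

Zone of each point (C = within 1σ̂, B = 1σ̂–2σ̂, A = 2σ̂–3σ̂, * = beyond 3σ̂; sign = side of CL): 1:-B, 2:-C, 3:-C, 4:-C, 5:-B, 6:-B, 7:-B, 8:-C, 9:+B, 10:+C
Rule 4 (eight consecutive points on the same side of the centre line) is satisfied at point 8.

rule 4 at point 8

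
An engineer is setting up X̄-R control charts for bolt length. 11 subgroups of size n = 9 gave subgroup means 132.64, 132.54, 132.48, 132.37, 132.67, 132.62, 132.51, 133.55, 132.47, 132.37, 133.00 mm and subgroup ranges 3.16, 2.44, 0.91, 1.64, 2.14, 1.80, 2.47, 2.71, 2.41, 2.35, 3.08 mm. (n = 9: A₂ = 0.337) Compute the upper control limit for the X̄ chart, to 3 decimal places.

133.426

X̄̄ = (132.64 + 132.54 + 132.48 + 132.37 + 132.67 + 132.62 + 132.51 + 133.55 + 132.47 + 132.37 + 133.00) / 11 = 1459.2200 / 11 = 132.6564
R̄ = (3.16 + 2.44 + 0.91 + 1.64 + 2.14 + 1.80 + 2.47 + 2.71 + 2.41 + 2.35 + 3.08) / 11 = 25.1100 / 11 = 2.2827
UCL = X̄̄ + A₂·R̄ = 132.6564 + 0.337 × 2.2827 = 133.4256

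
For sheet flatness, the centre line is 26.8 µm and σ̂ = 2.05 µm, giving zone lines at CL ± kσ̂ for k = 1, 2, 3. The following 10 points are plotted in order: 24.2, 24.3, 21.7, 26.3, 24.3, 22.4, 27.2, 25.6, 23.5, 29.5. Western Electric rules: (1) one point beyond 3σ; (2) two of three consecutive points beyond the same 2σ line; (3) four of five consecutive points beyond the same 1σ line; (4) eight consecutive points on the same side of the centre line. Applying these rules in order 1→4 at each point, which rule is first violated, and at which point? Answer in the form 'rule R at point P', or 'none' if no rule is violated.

Zone of each point (C = within 1σ̂, B = 1σ̂–2σ̂, A = 2σ̂–3σ̂, * = beyond 3σ̂; sign = side of CL): 1:-B, 2:-B, 3:-A, 4:-C, 5:-B, 6:-A, 7:+C, 8:-C, 9:-B, 10:+B
Rule 3 (four of five consecutive points beyond the same 1σ limit) is satisfied at point 5.

rule 3 at point 5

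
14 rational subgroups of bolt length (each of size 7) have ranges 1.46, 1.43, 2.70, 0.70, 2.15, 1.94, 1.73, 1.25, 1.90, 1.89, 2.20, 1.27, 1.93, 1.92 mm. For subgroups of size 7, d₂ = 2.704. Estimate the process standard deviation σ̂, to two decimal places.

R̄ = (1.46 + 1.43 + 2.70 + 0.70 + 2.15 + 1.94 + 1.73 + 1.25 + 1.90 + 1.89 + 2.20 + 1.27 + 1.93 + 1.92) / 14 = 1.7479
σ̂ = R̄ / d₂ = 1.7479 / 2.704 = 0.6464

0.65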